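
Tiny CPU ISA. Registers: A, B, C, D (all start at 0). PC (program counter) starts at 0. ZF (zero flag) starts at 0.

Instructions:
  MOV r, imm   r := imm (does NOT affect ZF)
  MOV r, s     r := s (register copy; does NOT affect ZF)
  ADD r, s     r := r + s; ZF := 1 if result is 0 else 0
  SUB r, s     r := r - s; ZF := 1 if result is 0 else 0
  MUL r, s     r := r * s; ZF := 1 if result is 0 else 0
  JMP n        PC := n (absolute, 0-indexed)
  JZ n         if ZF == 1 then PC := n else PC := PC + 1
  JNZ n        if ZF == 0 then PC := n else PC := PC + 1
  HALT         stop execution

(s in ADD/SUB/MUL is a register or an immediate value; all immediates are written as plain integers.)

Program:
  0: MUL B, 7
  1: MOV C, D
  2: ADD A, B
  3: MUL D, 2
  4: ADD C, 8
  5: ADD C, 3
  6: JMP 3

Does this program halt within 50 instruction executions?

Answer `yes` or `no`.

Step 1: PC=0 exec 'MUL B, 7'. After: A=0 B=0 C=0 D=0 ZF=1 PC=1
Step 2: PC=1 exec 'MOV C, D'. After: A=0 B=0 C=0 D=0 ZF=1 PC=2
Step 3: PC=2 exec 'ADD A, B'. After: A=0 B=0 C=0 D=0 ZF=1 PC=3
Step 4: PC=3 exec 'MUL D, 2'. After: A=0 B=0 C=0 D=0 ZF=1 PC=4
Step 5: PC=4 exec 'ADD C, 8'. After: A=0 B=0 C=8 D=0 ZF=0 PC=5
Step 6: PC=5 exec 'ADD C, 3'. After: A=0 B=0 C=11 D=0 ZF=0 PC=6
Step 7: PC=6 exec 'JMP 3'. After: A=0 B=0 C=11 D=0 ZF=0 PC=3
Step 8: PC=3 exec 'MUL D, 2'. After: A=0 B=0 C=11 D=0 ZF=1 PC=4
Step 9: PC=4 exec 'ADD C, 8'. After: A=0 B=0 C=19 D=0 ZF=0 PC=5
Step 10: PC=5 exec 'ADD C, 3'. After: A=0 B=0 C=22 D=0 ZF=0 PC=6
Step 11: PC=6 exec 'JMP 3'. After: A=0 B=0 C=22 D=0 ZF=0 PC=3
Step 12: PC=3 exec 'MUL D, 2'. After: A=0 B=0 C=22 D=0 ZF=1 PC=4
Step 13: PC=4 exec 'ADD C, 8'. After: A=0 B=0 C=30 D=0 ZF=0 PC=5
Step 14: PC=5 exec 'ADD C, 3'. After: A=0 B=0 C=33 D=0 ZF=0 PC=6
Step 15: PC=6 exec 'JMP 3'. After: A=0 B=0 C=33 D=0 ZF=0 PC=3
After 50 steps: not halted. PC revisits the same instructions with no path to HALT; will never halt.

Answer: no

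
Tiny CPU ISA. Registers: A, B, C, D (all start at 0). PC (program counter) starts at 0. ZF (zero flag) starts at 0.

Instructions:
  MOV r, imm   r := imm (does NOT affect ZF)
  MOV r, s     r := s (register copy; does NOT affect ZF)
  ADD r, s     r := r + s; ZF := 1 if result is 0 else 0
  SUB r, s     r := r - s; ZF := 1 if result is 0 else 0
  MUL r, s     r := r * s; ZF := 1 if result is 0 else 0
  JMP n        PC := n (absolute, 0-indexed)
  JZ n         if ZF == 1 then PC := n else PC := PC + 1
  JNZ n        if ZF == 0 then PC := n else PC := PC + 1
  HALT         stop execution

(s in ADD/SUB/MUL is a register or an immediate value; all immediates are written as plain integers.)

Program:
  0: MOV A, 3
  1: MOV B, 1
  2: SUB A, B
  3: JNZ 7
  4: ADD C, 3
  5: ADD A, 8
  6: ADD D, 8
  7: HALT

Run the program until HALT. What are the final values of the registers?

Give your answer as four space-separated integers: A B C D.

Step 1: PC=0 exec 'MOV A, 3'. After: A=3 B=0 C=0 D=0 ZF=0 PC=1
Step 2: PC=1 exec 'MOV B, 1'. After: A=3 B=1 C=0 D=0 ZF=0 PC=2
Step 3: PC=2 exec 'SUB A, B'. After: A=2 B=1 C=0 D=0 ZF=0 PC=3
Step 4: PC=3 exec 'JNZ 7'. After: A=2 B=1 C=0 D=0 ZF=0 PC=7
Step 5: PC=7 exec 'HALT'. After: A=2 B=1 C=0 D=0 ZF=0 PC=7 HALTED

Answer: 2 1 0 0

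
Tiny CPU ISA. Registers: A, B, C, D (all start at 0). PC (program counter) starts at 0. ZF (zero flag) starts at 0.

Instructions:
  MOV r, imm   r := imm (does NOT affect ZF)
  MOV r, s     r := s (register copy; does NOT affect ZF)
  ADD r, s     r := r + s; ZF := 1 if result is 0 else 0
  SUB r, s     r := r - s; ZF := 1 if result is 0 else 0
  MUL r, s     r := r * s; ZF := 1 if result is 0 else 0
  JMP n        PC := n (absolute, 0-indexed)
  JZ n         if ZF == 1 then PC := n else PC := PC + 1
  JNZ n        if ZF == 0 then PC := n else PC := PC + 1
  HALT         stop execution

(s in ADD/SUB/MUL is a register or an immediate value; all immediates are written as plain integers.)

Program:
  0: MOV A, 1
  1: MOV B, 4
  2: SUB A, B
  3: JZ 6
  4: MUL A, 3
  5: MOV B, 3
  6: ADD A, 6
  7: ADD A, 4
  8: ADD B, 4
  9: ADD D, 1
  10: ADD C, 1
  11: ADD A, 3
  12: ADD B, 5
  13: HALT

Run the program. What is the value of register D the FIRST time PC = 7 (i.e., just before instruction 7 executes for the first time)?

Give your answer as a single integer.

Step 1: PC=0 exec 'MOV A, 1'. After: A=1 B=0 C=0 D=0 ZF=0 PC=1
Step 2: PC=1 exec 'MOV B, 4'. After: A=1 B=4 C=0 D=0 ZF=0 PC=2
Step 3: PC=2 exec 'SUB A, B'. After: A=-3 B=4 C=0 D=0 ZF=0 PC=3
Step 4: PC=3 exec 'JZ 6'. After: A=-3 B=4 C=0 D=0 ZF=0 PC=4
Step 5: PC=4 exec 'MUL A, 3'. After: A=-9 B=4 C=0 D=0 ZF=0 PC=5
Step 6: PC=5 exec 'MOV B, 3'. After: A=-9 B=3 C=0 D=0 ZF=0 PC=6
Step 7: PC=6 exec 'ADD A, 6'. After: A=-3 B=3 C=0 D=0 ZF=0 PC=7
First time PC=7: D=0

0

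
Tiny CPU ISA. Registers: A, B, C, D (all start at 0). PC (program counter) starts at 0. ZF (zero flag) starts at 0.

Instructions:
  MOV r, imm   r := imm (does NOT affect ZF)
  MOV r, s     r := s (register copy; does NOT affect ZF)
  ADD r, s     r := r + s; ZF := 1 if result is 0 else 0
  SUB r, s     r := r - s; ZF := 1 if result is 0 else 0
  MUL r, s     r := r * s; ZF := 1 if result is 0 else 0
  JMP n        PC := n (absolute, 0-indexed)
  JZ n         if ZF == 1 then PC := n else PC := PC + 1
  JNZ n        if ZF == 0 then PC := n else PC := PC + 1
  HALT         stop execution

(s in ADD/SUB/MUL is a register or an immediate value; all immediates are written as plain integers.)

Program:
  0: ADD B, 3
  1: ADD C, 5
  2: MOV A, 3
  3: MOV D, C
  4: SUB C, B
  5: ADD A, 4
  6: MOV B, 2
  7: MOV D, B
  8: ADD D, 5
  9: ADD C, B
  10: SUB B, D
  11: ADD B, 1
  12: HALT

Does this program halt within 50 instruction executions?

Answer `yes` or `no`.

Answer: yes

Derivation:
Step 1: PC=0 exec 'ADD B, 3'. After: A=0 B=3 C=0 D=0 ZF=0 PC=1
Step 2: PC=1 exec 'ADD C, 5'. After: A=0 B=3 C=5 D=0 ZF=0 PC=2
Step 3: PC=2 exec 'MOV A, 3'. After: A=3 B=3 C=5 D=0 ZF=0 PC=3
Step 4: PC=3 exec 'MOV D, C'. After: A=3 B=3 C=5 D=5 ZF=0 PC=4
Step 5: PC=4 exec 'SUB C, B'. After: A=3 B=3 C=2 D=5 ZF=0 PC=5
Step 6: PC=5 exec 'ADD A, 4'. After: A=7 B=3 C=2 D=5 ZF=0 PC=6
Step 7: PC=6 exec 'MOV B, 2'. After: A=7 B=2 C=2 D=5 ZF=0 PC=7
Step 8: PC=7 exec 'MOV D, B'. After: A=7 B=2 C=2 D=2 ZF=0 PC=8
Step 9: PC=8 exec 'ADD D, 5'. After: A=7 B=2 C=2 D=7 ZF=0 PC=9
Step 10: PC=9 exec 'ADD C, B'. After: A=7 B=2 C=4 D=7 ZF=0 PC=10
Step 11: PC=10 exec 'SUB B, D'. After: A=7 B=-5 C=4 D=7 ZF=0 PC=11
Step 12: PC=11 exec 'ADD B, 1'. After: A=7 B=-4 C=4 D=7 ZF=0 PC=12
Step 13: PC=12 exec 'HALT'. After: A=7 B=-4 C=4 D=7 ZF=0 PC=12 HALTED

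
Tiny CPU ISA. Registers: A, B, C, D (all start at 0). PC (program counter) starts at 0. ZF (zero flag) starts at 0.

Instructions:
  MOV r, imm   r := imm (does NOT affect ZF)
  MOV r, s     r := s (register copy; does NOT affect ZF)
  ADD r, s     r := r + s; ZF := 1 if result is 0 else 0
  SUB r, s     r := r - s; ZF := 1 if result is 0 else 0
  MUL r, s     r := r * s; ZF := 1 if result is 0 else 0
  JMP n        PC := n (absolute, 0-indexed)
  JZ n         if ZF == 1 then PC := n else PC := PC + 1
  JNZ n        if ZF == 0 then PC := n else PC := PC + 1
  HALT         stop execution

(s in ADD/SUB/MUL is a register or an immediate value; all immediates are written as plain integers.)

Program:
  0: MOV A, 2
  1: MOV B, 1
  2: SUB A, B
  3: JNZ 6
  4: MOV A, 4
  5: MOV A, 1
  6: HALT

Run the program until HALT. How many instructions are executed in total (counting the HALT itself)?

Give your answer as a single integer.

Answer: 5

Derivation:
Step 1: PC=0 exec 'MOV A, 2'. After: A=2 B=0 C=0 D=0 ZF=0 PC=1
Step 2: PC=1 exec 'MOV B, 1'. After: A=2 B=1 C=0 D=0 ZF=0 PC=2
Step 3: PC=2 exec 'SUB A, B'. After: A=1 B=1 C=0 D=0 ZF=0 PC=3
Step 4: PC=3 exec 'JNZ 6'. After: A=1 B=1 C=0 D=0 ZF=0 PC=6
Step 5: PC=6 exec 'HALT'. After: A=1 B=1 C=0 D=0 ZF=0 PC=6 HALTED
Total instructions executed: 5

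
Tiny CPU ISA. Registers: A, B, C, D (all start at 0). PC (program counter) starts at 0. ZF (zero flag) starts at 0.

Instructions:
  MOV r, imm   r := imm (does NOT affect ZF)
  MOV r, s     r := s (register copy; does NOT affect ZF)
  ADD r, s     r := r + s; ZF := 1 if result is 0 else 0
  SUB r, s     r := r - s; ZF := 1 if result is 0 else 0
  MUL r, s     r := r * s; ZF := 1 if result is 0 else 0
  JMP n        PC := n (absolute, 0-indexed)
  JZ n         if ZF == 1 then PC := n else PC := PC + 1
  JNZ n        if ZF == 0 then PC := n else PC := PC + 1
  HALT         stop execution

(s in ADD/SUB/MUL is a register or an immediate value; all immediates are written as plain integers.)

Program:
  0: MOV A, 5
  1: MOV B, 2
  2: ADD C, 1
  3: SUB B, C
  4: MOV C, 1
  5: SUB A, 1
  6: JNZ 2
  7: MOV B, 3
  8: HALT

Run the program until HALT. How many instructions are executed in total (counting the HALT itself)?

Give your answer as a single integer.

Answer: 29

Derivation:
Step 1: PC=0 exec 'MOV A, 5'. After: A=5 B=0 C=0 D=0 ZF=0 PC=1
Step 2: PC=1 exec 'MOV B, 2'. After: A=5 B=2 C=0 D=0 ZF=0 PC=2
Step 3: PC=2 exec 'ADD C, 1'. After: A=5 B=2 C=1 D=0 ZF=0 PC=3
Step 4: PC=3 exec 'SUB B, C'. After: A=5 B=1 C=1 D=0 ZF=0 PC=4
Step 5: PC=4 exec 'MOV C, 1'. After: A=5 B=1 C=1 D=0 ZF=0 PC=5
Step 6: PC=5 exec 'SUB A, 1'. After: A=4 B=1 C=1 D=0 ZF=0 PC=6
Step 7: PC=6 exec 'JNZ 2'. After: A=4 B=1 C=1 D=0 ZF=0 PC=2
Step 8: PC=2 exec 'ADD C, 1'. After: A=4 B=1 C=2 D=0 ZF=0 PC=3
Step 9: PC=3 exec 'SUB B, C'. After: A=4 B=-1 C=2 D=0 ZF=0 PC=4
Step 10: PC=4 exec 'MOV C, 1'. After: A=4 B=-1 C=1 D=0 ZF=0 PC=5
Step 11: PC=5 exec 'SUB A, 1'. After: A=3 B=-1 C=1 D=0 ZF=0 PC=6
Step 12: PC=6 exec 'JNZ 2'. After: A=3 B=-1 C=1 D=0 ZF=0 PC=2
Step 13: PC=2 exec 'ADD C, 1'. After: A=3 B=-1 C=2 D=0 ZF=0 PC=3
Step 14: PC=3 exec 'SUB B, C'. After: A=3 B=-3 C=2 D=0 ZF=0 PC=4
Step 15: PC=4 exec 'MOV C, 1'. After: A=3 B=-3 C=1 D=0 ZF=0 PC=5
Step 16: PC=5 exec 'SUB A, 1'. After: A=2 B=-3 C=1 D=0 ZF=0 PC=6
Step 17: PC=6 exec 'JNZ 2'. After: A=2 B=-3 C=1 D=0 ZF=0 PC=2
Step 18: PC=2 exec 'ADD C, 1'. After: A=2 B=-3 C=2 D=0 ZF=0 PC=3
Step 19: PC=3 exec 'SUB B, C'. After: A=2 B=-5 C=2 D=0 ZF=0 PC=4
Step 20: PC=4 exec 'MOV C, 1'. After: A=2 B=-5 C=1 D=0 ZF=0 PC=5
Step 21: PC=5 exec 'SUB A, 1'. After: A=1 B=-5 C=1 D=0 ZF=0 PC=6
Step 22: PC=6 exec 'JNZ 2'. After: A=1 B=-5 C=1 D=0 ZF=0 PC=2
Step 23: PC=2 exec 'ADD C, 1'. After: A=1 B=-5 C=2 D=0 ZF=0 PC=3
Step 24: PC=3 exec 'SUB B, C'. After: A=1 B=-7 C=2 D=0 ZF=0 PC=4
Step 25: PC=4 exec 'MOV C, 1'. After: A=1 B=-7 C=1 D=0 ZF=0 PC=5
Step 26: PC=5 exec 'SUB A, 1'. After: A=0 B=-7 C=1 D=0 ZF=1 PC=6
Step 27: PC=6 exec 'JNZ 2'. After: A=0 B=-7 C=1 D=0 ZF=1 PC=7
Step 28: PC=7 exec 'MOV B, 3'. After: A=0 B=3 C=1 D=0 ZF=1 PC=8
Step 29: PC=8 exec 'HALT'. After: A=0 B=3 C=1 D=0 ZF=1 PC=8 HALTED
Total instructions executed: 29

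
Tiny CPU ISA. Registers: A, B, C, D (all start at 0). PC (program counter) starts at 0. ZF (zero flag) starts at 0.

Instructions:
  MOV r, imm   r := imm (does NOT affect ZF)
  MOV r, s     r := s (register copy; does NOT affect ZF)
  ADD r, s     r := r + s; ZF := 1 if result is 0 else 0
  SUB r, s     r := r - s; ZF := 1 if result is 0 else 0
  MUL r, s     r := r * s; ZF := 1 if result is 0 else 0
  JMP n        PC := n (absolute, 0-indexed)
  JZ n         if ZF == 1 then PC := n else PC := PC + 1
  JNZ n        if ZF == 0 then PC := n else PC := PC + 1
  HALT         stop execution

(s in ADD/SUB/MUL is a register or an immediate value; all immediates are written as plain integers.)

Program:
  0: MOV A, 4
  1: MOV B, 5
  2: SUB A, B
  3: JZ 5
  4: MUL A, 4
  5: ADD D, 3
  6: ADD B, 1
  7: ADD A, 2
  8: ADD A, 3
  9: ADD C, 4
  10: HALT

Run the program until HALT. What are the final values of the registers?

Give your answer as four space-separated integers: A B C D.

Step 1: PC=0 exec 'MOV A, 4'. After: A=4 B=0 C=0 D=0 ZF=0 PC=1
Step 2: PC=1 exec 'MOV B, 5'. After: A=4 B=5 C=0 D=0 ZF=0 PC=2
Step 3: PC=2 exec 'SUB A, B'. After: A=-1 B=5 C=0 D=0 ZF=0 PC=3
Step 4: PC=3 exec 'JZ 5'. After: A=-1 B=5 C=0 D=0 ZF=0 PC=4
Step 5: PC=4 exec 'MUL A, 4'. After: A=-4 B=5 C=0 D=0 ZF=0 PC=5
Step 6: PC=5 exec 'ADD D, 3'. After: A=-4 B=5 C=0 D=3 ZF=0 PC=6
Step 7: PC=6 exec 'ADD B, 1'. After: A=-4 B=6 C=0 D=3 ZF=0 PC=7
Step 8: PC=7 exec 'ADD A, 2'. After: A=-2 B=6 C=0 D=3 ZF=0 PC=8
Step 9: PC=8 exec 'ADD A, 3'. After: A=1 B=6 C=0 D=3 ZF=0 PC=9
Step 10: PC=9 exec 'ADD C, 4'. After: A=1 B=6 C=4 D=3 ZF=0 PC=10
Step 11: PC=10 exec 'HALT'. After: A=1 B=6 C=4 D=3 ZF=0 PC=10 HALTED

Answer: 1 6 4 3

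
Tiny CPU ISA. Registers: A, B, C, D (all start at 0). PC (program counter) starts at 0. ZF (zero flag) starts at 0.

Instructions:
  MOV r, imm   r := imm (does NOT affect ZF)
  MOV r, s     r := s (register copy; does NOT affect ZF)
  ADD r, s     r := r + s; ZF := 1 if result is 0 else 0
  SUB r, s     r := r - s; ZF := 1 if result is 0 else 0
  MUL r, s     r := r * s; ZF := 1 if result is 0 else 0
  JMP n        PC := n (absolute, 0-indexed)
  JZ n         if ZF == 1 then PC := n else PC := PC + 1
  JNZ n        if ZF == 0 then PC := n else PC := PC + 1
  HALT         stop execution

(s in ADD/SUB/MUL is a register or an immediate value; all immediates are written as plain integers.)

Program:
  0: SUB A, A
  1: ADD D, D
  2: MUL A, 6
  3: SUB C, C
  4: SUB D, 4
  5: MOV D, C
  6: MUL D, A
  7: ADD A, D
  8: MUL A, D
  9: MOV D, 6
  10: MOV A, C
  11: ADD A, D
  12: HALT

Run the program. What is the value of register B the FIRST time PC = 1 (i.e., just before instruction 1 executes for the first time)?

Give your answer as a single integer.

Step 1: PC=0 exec 'SUB A, A'. After: A=0 B=0 C=0 D=0 ZF=1 PC=1
First time PC=1: B=0

0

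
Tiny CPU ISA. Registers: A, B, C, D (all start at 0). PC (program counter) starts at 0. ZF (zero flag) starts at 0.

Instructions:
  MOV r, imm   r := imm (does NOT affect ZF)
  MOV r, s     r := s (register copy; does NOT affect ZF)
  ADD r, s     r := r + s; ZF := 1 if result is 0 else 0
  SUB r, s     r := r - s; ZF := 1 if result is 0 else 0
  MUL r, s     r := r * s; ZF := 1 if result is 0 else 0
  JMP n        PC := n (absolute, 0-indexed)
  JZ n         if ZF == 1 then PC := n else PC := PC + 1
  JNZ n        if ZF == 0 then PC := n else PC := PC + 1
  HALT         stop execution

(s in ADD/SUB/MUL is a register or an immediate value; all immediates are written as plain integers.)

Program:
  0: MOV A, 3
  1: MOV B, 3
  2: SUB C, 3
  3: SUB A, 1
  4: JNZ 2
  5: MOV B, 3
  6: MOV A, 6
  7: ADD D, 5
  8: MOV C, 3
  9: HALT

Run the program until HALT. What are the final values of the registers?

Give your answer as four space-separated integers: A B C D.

Step 1: PC=0 exec 'MOV A, 3'. After: A=3 B=0 C=0 D=0 ZF=0 PC=1
Step 2: PC=1 exec 'MOV B, 3'. After: A=3 B=3 C=0 D=0 ZF=0 PC=2
Step 3: PC=2 exec 'SUB C, 3'. After: A=3 B=3 C=-3 D=0 ZF=0 PC=3
Step 4: PC=3 exec 'SUB A, 1'. After: A=2 B=3 C=-3 D=0 ZF=0 PC=4
Step 5: PC=4 exec 'JNZ 2'. After: A=2 B=3 C=-3 D=0 ZF=0 PC=2
Step 6: PC=2 exec 'SUB C, 3'. After: A=2 B=3 C=-6 D=0 ZF=0 PC=3
Step 7: PC=3 exec 'SUB A, 1'. After: A=1 B=3 C=-6 D=0 ZF=0 PC=4
Step 8: PC=4 exec 'JNZ 2'. After: A=1 B=3 C=-6 D=0 ZF=0 PC=2
Step 9: PC=2 exec 'SUB C, 3'. After: A=1 B=3 C=-9 D=0 ZF=0 PC=3
Step 10: PC=3 exec 'SUB A, 1'. After: A=0 B=3 C=-9 D=0 ZF=1 PC=4
Step 11: PC=4 exec 'JNZ 2'. After: A=0 B=3 C=-9 D=0 ZF=1 PC=5
Step 12: PC=5 exec 'MOV B, 3'. After: A=0 B=3 C=-9 D=0 ZF=1 PC=6
Step 13: PC=6 exec 'MOV A, 6'. After: A=6 B=3 C=-9 D=0 ZF=1 PC=7
Step 14: PC=7 exec 'ADD D, 5'. After: A=6 B=3 C=-9 D=5 ZF=0 PC=8
Step 15: PC=8 exec 'MOV C, 3'. After: A=6 B=3 C=3 D=5 ZF=0 PC=9
Step 16: PC=9 exec 'HALT'. After: A=6 B=3 C=3 D=5 ZF=0 PC=9 HALTED

Answer: 6 3 3 5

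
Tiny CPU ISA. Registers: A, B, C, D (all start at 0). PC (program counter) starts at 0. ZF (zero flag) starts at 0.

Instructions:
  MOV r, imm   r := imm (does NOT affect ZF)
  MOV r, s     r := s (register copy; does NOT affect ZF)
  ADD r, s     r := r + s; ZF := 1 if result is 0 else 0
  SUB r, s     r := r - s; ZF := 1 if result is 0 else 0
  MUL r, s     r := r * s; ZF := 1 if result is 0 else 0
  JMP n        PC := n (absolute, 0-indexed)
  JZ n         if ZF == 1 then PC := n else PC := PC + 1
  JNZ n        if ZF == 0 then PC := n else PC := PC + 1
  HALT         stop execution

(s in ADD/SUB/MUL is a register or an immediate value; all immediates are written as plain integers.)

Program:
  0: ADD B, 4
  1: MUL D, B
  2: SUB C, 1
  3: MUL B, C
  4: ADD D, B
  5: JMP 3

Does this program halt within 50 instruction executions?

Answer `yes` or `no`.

Step 1: PC=0 exec 'ADD B, 4'. After: A=0 B=4 C=0 D=0 ZF=0 PC=1
Step 2: PC=1 exec 'MUL D, B'. After: A=0 B=4 C=0 D=0 ZF=1 PC=2
Step 3: PC=2 exec 'SUB C, 1'. After: A=0 B=4 C=-1 D=0 ZF=0 PC=3
Step 4: PC=3 exec 'MUL B, C'. After: A=0 B=-4 C=-1 D=0 ZF=0 PC=4
Step 5: PC=4 exec 'ADD D, B'. After: A=0 B=-4 C=-1 D=-4 ZF=0 PC=5
Step 6: PC=5 exec 'JMP 3'. After: A=0 B=-4 C=-1 D=-4 ZF=0 PC=3
Step 7: PC=3 exec 'MUL B, C'. After: A=0 B=4 C=-1 D=-4 ZF=0 PC=4
Step 8: PC=4 exec 'ADD D, B'. After: A=0 B=4 C=-1 D=0 ZF=1 PC=5
Step 9: PC=5 exec 'JMP 3'. After: A=0 B=4 C=-1 D=0 ZF=1 PC=3
Step 10: PC=3 exec 'MUL B, C'. After: A=0 B=-4 C=-1 D=0 ZF=0 PC=4
State after step 10 equals state after step 4: the program is in a cycle of length 6 and will never halt.

Answer: no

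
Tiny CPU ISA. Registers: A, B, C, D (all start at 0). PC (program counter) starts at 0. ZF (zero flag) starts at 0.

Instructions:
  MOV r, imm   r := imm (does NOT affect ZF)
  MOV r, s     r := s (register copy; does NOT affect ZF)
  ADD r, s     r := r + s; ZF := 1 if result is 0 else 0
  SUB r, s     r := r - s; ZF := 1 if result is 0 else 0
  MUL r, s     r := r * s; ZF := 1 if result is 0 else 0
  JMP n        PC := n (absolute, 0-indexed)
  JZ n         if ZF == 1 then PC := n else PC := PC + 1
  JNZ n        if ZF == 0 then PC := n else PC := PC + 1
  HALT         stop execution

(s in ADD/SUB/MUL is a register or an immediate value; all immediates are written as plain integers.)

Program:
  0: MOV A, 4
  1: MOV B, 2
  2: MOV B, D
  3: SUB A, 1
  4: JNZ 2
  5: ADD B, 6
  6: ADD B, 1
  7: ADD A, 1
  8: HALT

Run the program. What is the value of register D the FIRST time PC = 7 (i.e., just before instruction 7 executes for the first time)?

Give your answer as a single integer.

Step 1: PC=0 exec 'MOV A, 4'. After: A=4 B=0 C=0 D=0 ZF=0 PC=1
Step 2: PC=1 exec 'MOV B, 2'. After: A=4 B=2 C=0 D=0 ZF=0 PC=2
Step 3: PC=2 exec 'MOV B, D'. After: A=4 B=0 C=0 D=0 ZF=0 PC=3
Step 4: PC=3 exec 'SUB A, 1'. After: A=3 B=0 C=0 D=0 ZF=0 PC=4
Step 5: PC=4 exec 'JNZ 2'. After: A=3 B=0 C=0 D=0 ZF=0 PC=2
Step 6: PC=2 exec 'MOV B, D'. After: A=3 B=0 C=0 D=0 ZF=0 PC=3
Step 7: PC=3 exec 'SUB A, 1'. After: A=2 B=0 C=0 D=0 ZF=0 PC=4
Step 8: PC=4 exec 'JNZ 2'. After: A=2 B=0 C=0 D=0 ZF=0 PC=2
Step 9: PC=2 exec 'MOV B, D'. After: A=2 B=0 C=0 D=0 ZF=0 PC=3
Step 10: PC=3 exec 'SUB A, 1'. After: A=1 B=0 C=0 D=0 ZF=0 PC=4
Step 11: PC=4 exec 'JNZ 2'. After: A=1 B=0 C=0 D=0 ZF=0 PC=2
Step 12: PC=2 exec 'MOV B, D'. After: A=1 B=0 C=0 D=0 ZF=0 PC=3
Step 13: PC=3 exec 'SUB A, 1'. After: A=0 B=0 C=0 D=0 ZF=1 PC=4
Step 14: PC=4 exec 'JNZ 2'. After: A=0 B=0 C=0 D=0 ZF=1 PC=5
Step 15: PC=5 exec 'ADD B, 6'. After: A=0 B=6 C=0 D=0 ZF=0 PC=6
Step 16: PC=6 exec 'ADD B, 1'. After: A=0 B=7 C=0 D=0 ZF=0 PC=7
First time PC=7: D=0

0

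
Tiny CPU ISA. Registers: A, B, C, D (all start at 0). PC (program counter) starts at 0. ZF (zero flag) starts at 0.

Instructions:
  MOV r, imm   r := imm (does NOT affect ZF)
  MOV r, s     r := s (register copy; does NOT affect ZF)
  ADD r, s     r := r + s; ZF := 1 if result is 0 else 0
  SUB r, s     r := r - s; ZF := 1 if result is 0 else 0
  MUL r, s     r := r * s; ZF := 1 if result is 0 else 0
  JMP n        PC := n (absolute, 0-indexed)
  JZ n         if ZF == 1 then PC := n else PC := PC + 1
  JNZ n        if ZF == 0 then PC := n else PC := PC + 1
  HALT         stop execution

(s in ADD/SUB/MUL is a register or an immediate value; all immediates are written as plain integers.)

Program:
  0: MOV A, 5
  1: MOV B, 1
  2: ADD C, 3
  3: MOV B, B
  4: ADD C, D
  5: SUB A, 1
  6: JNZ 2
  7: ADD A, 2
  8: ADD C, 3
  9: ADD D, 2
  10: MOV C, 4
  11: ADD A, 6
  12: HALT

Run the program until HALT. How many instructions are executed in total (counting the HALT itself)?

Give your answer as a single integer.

Step 1: PC=0 exec 'MOV A, 5'. After: A=5 B=0 C=0 D=0 ZF=0 PC=1
Step 2: PC=1 exec 'MOV B, 1'. After: A=5 B=1 C=0 D=0 ZF=0 PC=2
Step 3: PC=2 exec 'ADD C, 3'. After: A=5 B=1 C=3 D=0 ZF=0 PC=3
Step 4: PC=3 exec 'MOV B, B'. After: A=5 B=1 C=3 D=0 ZF=0 PC=4
Step 5: PC=4 exec 'ADD C, D'. After: A=5 B=1 C=3 D=0 ZF=0 PC=5
Step 6: PC=5 exec 'SUB A, 1'. After: A=4 B=1 C=3 D=0 ZF=0 PC=6
Step 7: PC=6 exec 'JNZ 2'. After: A=4 B=1 C=3 D=0 ZF=0 PC=2
Step 8: PC=2 exec 'ADD C, 3'. After: A=4 B=1 C=6 D=0 ZF=0 PC=3
Step 9: PC=3 exec 'MOV B, B'. After: A=4 B=1 C=6 D=0 ZF=0 PC=4
Step 10: PC=4 exec 'ADD C, D'. After: A=4 B=1 C=6 D=0 ZF=0 PC=5
Step 11: PC=5 exec 'SUB A, 1'. After: A=3 B=1 C=6 D=0 ZF=0 PC=6
Step 12: PC=6 exec 'JNZ 2'. After: A=3 B=1 C=6 D=0 ZF=0 PC=2
Step 13: PC=2 exec 'ADD C, 3'. After: A=3 B=1 C=9 D=0 ZF=0 PC=3
Step 14: PC=3 exec 'MOV B, B'. After: A=3 B=1 C=9 D=0 ZF=0 PC=4
Step 15: PC=4 exec 'ADD C, D'. After: A=3 B=1 C=9 D=0 ZF=0 PC=5
Step 16: PC=5 exec 'SUB A, 1'. After: A=2 B=1 C=9 D=0 ZF=0 PC=6
Step 17: PC=6 exec 'JNZ 2'. After: A=2 B=1 C=9 D=0 ZF=0 PC=2
Step 18: PC=2 exec 'ADD C, 3'. After: A=2 B=1 C=12 D=0 ZF=0 PC=3
Step 19: PC=3 exec 'MOV B, B'. After: A=2 B=1 C=12 D=0 ZF=0 PC=4
Step 20: PC=4 exec 'ADD C, D'. After: A=2 B=1 C=12 D=0 ZF=0 PC=5
Step 21: PC=5 exec 'SUB A, 1'. After: A=1 B=1 C=12 D=0 ZF=0 PC=6
Step 22: PC=6 exec 'JNZ 2'. After: A=1 B=1 C=12 D=0 ZF=0 PC=2
Step 23: PC=2 exec 'ADD C, 3'. After: A=1 B=1 C=15 D=0 ZF=0 PC=3
Step 24: PC=3 exec 'MOV B, B'. After: A=1 B=1 C=15 D=0 ZF=0 PC=4
Step 25: PC=4 exec 'ADD C, D'. After: A=1 B=1 C=15 D=0 ZF=0 PC=5
Step 26: PC=5 exec 'SUB A, 1'. After: A=0 B=1 C=15 D=0 ZF=1 PC=6
Step 27: PC=6 exec 'JNZ 2'. After: A=0 B=1 C=15 D=0 ZF=1 PC=7
Step 28: PC=7 exec 'ADD A, 2'. After: A=2 B=1 C=15 D=0 ZF=0 PC=8
Step 29: PC=8 exec 'ADD C, 3'. After: A=2 B=1 C=18 D=0 ZF=0 PC=9
Step 30: PC=9 exec 'ADD D, 2'. After: A=2 B=1 C=18 D=2 ZF=0 PC=10
Step 31: PC=10 exec 'MOV C, 4'. After: A=2 B=1 C=4 D=2 ZF=0 PC=11
Step 32: PC=11 exec 'ADD A, 6'. After: A=8 B=1 C=4 D=2 ZF=0 PC=12
Step 33: PC=12 exec 'HALT'. After: A=8 B=1 C=4 D=2 ZF=0 PC=12 HALTED
Total instructions executed: 33

Answer: 33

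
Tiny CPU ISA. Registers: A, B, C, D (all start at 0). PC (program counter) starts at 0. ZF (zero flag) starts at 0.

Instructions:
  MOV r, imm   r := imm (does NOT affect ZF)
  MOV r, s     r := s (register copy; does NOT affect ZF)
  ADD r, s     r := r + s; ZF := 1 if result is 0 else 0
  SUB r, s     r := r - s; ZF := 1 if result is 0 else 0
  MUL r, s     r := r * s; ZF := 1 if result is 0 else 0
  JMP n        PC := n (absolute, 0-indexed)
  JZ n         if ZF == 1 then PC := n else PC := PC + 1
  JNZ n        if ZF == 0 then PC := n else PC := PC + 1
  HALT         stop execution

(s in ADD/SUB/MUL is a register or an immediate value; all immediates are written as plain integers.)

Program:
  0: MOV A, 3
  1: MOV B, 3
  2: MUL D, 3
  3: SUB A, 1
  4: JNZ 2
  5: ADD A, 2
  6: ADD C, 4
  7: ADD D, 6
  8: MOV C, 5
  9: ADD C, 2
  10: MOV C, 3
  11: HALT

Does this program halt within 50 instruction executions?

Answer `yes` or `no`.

Step 1: PC=0 exec 'MOV A, 3'. After: A=3 B=0 C=0 D=0 ZF=0 PC=1
Step 2: PC=1 exec 'MOV B, 3'. After: A=3 B=3 C=0 D=0 ZF=0 PC=2
Step 3: PC=2 exec 'MUL D, 3'. After: A=3 B=3 C=0 D=0 ZF=1 PC=3
Step 4: PC=3 exec 'SUB A, 1'. After: A=2 B=3 C=0 D=0 ZF=0 PC=4
Step 5: PC=4 exec 'JNZ 2'. After: A=2 B=3 C=0 D=0 ZF=0 PC=2
Step 6: PC=2 exec 'MUL D, 3'. After: A=2 B=3 C=0 D=0 ZF=1 PC=3
Step 7: PC=3 exec 'SUB A, 1'. After: A=1 B=3 C=0 D=0 ZF=0 PC=4
Step 8: PC=4 exec 'JNZ 2'. After: A=1 B=3 C=0 D=0 ZF=0 PC=2
Step 9: PC=2 exec 'MUL D, 3'. After: A=1 B=3 C=0 D=0 ZF=1 PC=3
Step 10: PC=3 exec 'SUB A, 1'. After: A=0 B=3 C=0 D=0 ZF=1 PC=4
Step 11: PC=4 exec 'JNZ 2'. After: A=0 B=3 C=0 D=0 ZF=1 PC=5
Step 12: PC=5 exec 'ADD A, 2'. After: A=2 B=3 C=0 D=0 ZF=0 PC=6
Step 13: PC=6 exec 'ADD C, 4'. After: A=2 B=3 C=4 D=0 ZF=0 PC=7
Step 14: PC=7 exec 'ADD D, 6'. After: A=2 B=3 C=4 D=6 ZF=0 PC=8
Step 15: PC=8 exec 'MOV C, 5'. After: A=2 B=3 C=5 D=6 ZF=0 PC=9
Step 16: PC=9 exec 'ADD C, 2'. After: A=2 B=3 C=7 D=6 ZF=0 PC=10
Step 17: PC=10 exec 'MOV C, 3'. After: A=2 B=3 C=3 D=6 ZF=0 PC=11
Step 18: PC=11 exec 'HALT'. After: A=2 B=3 C=3 D=6 ZF=0 PC=11 HALTED

Answer: yes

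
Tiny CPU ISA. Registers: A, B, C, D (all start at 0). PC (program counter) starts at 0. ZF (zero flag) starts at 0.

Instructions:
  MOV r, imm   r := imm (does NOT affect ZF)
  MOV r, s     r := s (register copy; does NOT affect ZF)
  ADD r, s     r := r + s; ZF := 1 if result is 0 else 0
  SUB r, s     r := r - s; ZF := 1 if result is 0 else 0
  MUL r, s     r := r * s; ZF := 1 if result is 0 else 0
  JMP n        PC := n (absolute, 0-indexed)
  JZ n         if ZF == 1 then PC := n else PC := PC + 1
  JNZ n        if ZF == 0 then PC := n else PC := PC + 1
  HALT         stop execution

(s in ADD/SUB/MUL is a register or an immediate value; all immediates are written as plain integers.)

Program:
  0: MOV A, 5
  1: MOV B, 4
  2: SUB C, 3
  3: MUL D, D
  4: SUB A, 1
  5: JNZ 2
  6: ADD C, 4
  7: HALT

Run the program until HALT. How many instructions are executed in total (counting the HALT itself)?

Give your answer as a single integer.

Step 1: PC=0 exec 'MOV A, 5'. After: A=5 B=0 C=0 D=0 ZF=0 PC=1
Step 2: PC=1 exec 'MOV B, 4'. After: A=5 B=4 C=0 D=0 ZF=0 PC=2
Step 3: PC=2 exec 'SUB C, 3'. After: A=5 B=4 C=-3 D=0 ZF=0 PC=3
Step 4: PC=3 exec 'MUL D, D'. After: A=5 B=4 C=-3 D=0 ZF=1 PC=4
Step 5: PC=4 exec 'SUB A, 1'. After: A=4 B=4 C=-3 D=0 ZF=0 PC=5
Step 6: PC=5 exec 'JNZ 2'. After: A=4 B=4 C=-3 D=0 ZF=0 PC=2
Step 7: PC=2 exec 'SUB C, 3'. After: A=4 B=4 C=-6 D=0 ZF=0 PC=3
Step 8: PC=3 exec 'MUL D, D'. After: A=4 B=4 C=-6 D=0 ZF=1 PC=4
Step 9: PC=4 exec 'SUB A, 1'. After: A=3 B=4 C=-6 D=0 ZF=0 PC=5
Step 10: PC=5 exec 'JNZ 2'. After: A=3 B=4 C=-6 D=0 ZF=0 PC=2
Step 11: PC=2 exec 'SUB C, 3'. After: A=3 B=4 C=-9 D=0 ZF=0 PC=3
Step 12: PC=3 exec 'MUL D, D'. After: A=3 B=4 C=-9 D=0 ZF=1 PC=4
Step 13: PC=4 exec 'SUB A, 1'. After: A=2 B=4 C=-9 D=0 ZF=0 PC=5
Step 14: PC=5 exec 'JNZ 2'. After: A=2 B=4 C=-9 D=0 ZF=0 PC=2
Step 15: PC=2 exec 'SUB C, 3'. After: A=2 B=4 C=-12 D=0 ZF=0 PC=3
Step 16: PC=3 exec 'MUL D, D'. After: A=2 B=4 C=-12 D=0 ZF=1 PC=4
Step 17: PC=4 exec 'SUB A, 1'. After: A=1 B=4 C=-12 D=0 ZF=0 PC=5
Step 18: PC=5 exec 'JNZ 2'. After: A=1 B=4 C=-12 D=0 ZF=0 PC=2
Step 19: PC=2 exec 'SUB C, 3'. After: A=1 B=4 C=-15 D=0 ZF=0 PC=3
Step 20: PC=3 exec 'MUL D, D'. After: A=1 B=4 C=-15 D=0 ZF=1 PC=4
Step 21: PC=4 exec 'SUB A, 1'. After: A=0 B=4 C=-15 D=0 ZF=1 PC=5
Step 22: PC=5 exec 'JNZ 2'. After: A=0 B=4 C=-15 D=0 ZF=1 PC=6
Step 23: PC=6 exec 'ADD C, 4'. After: A=0 B=4 C=-11 D=0 ZF=0 PC=7
Step 24: PC=7 exec 'HALT'. After: A=0 B=4 C=-11 D=0 ZF=0 PC=7 HALTED
Total instructions executed: 24

Answer: 24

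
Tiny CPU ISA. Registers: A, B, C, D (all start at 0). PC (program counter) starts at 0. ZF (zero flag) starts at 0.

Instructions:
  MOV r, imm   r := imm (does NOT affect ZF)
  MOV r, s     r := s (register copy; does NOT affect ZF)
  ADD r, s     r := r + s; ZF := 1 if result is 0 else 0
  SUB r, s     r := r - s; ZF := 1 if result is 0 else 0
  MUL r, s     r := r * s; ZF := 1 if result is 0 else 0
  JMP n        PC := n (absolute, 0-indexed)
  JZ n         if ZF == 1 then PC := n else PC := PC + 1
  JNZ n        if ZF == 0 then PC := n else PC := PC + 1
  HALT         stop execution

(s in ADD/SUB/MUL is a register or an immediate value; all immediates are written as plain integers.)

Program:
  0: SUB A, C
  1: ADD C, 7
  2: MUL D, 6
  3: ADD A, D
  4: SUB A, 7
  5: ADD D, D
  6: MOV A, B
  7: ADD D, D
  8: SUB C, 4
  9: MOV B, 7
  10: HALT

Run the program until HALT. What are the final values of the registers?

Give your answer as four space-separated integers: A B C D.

Answer: 0 7 3 0

Derivation:
Step 1: PC=0 exec 'SUB A, C'. After: A=0 B=0 C=0 D=0 ZF=1 PC=1
Step 2: PC=1 exec 'ADD C, 7'. After: A=0 B=0 C=7 D=0 ZF=0 PC=2
Step 3: PC=2 exec 'MUL D, 6'. After: A=0 B=0 C=7 D=0 ZF=1 PC=3
Step 4: PC=3 exec 'ADD A, D'. After: A=0 B=0 C=7 D=0 ZF=1 PC=4
Step 5: PC=4 exec 'SUB A, 7'. After: A=-7 B=0 C=7 D=0 ZF=0 PC=5
Step 6: PC=5 exec 'ADD D, D'. After: A=-7 B=0 C=7 D=0 ZF=1 PC=6
Step 7: PC=6 exec 'MOV A, B'. After: A=0 B=0 C=7 D=0 ZF=1 PC=7
Step 8: PC=7 exec 'ADD D, D'. After: A=0 B=0 C=7 D=0 ZF=1 PC=8
Step 9: PC=8 exec 'SUB C, 4'. After: A=0 B=0 C=3 D=0 ZF=0 PC=9
Step 10: PC=9 exec 'MOV B, 7'. After: A=0 B=7 C=3 D=0 ZF=0 PC=10
Step 11: PC=10 exec 'HALT'. After: A=0 B=7 C=3 D=0 ZF=0 PC=10 HALTED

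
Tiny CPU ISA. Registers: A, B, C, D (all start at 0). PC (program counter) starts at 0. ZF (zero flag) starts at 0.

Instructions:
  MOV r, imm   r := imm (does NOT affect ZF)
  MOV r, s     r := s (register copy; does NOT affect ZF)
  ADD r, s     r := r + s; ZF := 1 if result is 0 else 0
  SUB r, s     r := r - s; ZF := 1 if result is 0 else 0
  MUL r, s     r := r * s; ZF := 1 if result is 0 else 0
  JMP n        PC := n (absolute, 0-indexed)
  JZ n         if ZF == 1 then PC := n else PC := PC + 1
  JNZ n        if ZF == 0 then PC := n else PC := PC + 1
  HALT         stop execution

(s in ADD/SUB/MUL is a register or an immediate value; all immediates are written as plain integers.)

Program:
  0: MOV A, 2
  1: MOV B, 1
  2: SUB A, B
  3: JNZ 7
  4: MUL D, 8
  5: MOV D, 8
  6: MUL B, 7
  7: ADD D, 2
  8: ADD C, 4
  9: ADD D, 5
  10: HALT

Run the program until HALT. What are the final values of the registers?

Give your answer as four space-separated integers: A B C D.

Answer: 1 1 4 7

Derivation:
Step 1: PC=0 exec 'MOV A, 2'. After: A=2 B=0 C=0 D=0 ZF=0 PC=1
Step 2: PC=1 exec 'MOV B, 1'. After: A=2 B=1 C=0 D=0 ZF=0 PC=2
Step 3: PC=2 exec 'SUB A, B'. After: A=1 B=1 C=0 D=0 ZF=0 PC=3
Step 4: PC=3 exec 'JNZ 7'. After: A=1 B=1 C=0 D=0 ZF=0 PC=7
Step 5: PC=7 exec 'ADD D, 2'. After: A=1 B=1 C=0 D=2 ZF=0 PC=8
Step 6: PC=8 exec 'ADD C, 4'. After: A=1 B=1 C=4 D=2 ZF=0 PC=9
Step 7: PC=9 exec 'ADD D, 5'. After: A=1 B=1 C=4 D=7 ZF=0 PC=10
Step 8: PC=10 exec 'HALT'. After: A=1 B=1 C=4 D=7 ZF=0 PC=10 HALTED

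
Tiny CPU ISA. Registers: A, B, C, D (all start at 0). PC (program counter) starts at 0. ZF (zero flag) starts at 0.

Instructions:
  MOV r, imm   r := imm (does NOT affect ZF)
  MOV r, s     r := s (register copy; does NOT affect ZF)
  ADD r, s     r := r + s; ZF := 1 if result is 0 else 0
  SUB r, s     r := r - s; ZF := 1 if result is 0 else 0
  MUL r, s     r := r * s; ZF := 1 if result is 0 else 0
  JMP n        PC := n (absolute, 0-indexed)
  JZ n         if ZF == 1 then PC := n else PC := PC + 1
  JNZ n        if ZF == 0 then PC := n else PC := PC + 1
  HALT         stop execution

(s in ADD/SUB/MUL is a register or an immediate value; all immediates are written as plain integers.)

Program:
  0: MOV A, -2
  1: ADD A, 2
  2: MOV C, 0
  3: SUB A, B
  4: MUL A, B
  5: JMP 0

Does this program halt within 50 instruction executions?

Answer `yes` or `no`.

Answer: no

Derivation:
Step 1: PC=0 exec 'MOV A, -2'. After: A=-2 B=0 C=0 D=0 ZF=0 PC=1
Step 2: PC=1 exec 'ADD A, 2'. After: A=0 B=0 C=0 D=0 ZF=1 PC=2
Step 3: PC=2 exec 'MOV C, 0'. After: A=0 B=0 C=0 D=0 ZF=1 PC=3
Step 4: PC=3 exec 'SUB A, B'. After: A=0 B=0 C=0 D=0 ZF=1 PC=4
Step 5: PC=4 exec 'MUL A, B'. After: A=0 B=0 C=0 D=0 ZF=1 PC=5
Step 6: PC=5 exec 'JMP 0'. After: A=0 B=0 C=0 D=0 ZF=1 PC=0
Step 7: PC=0 exec 'MOV A, -2'. After: A=-2 B=0 C=0 D=0 ZF=1 PC=1
Step 8: PC=1 exec 'ADD A, 2'. After: A=0 B=0 C=0 D=0 ZF=1 PC=2
State after step 8 equals state after step 2: the program is in a cycle of length 6 and will never halt.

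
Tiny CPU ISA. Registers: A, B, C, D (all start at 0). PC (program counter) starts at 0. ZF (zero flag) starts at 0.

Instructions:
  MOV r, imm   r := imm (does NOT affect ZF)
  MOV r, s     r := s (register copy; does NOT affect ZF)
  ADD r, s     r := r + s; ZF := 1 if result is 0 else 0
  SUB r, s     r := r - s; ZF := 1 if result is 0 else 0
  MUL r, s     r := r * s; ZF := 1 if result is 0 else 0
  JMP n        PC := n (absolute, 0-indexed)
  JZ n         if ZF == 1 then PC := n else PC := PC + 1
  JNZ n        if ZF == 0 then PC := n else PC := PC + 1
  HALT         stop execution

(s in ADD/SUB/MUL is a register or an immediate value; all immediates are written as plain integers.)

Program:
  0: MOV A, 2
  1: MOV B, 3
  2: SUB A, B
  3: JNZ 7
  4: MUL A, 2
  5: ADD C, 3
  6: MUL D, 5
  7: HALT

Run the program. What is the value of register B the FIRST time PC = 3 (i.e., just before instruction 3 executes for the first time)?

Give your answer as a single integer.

Step 1: PC=0 exec 'MOV A, 2'. After: A=2 B=0 C=0 D=0 ZF=0 PC=1
Step 2: PC=1 exec 'MOV B, 3'. After: A=2 B=3 C=0 D=0 ZF=0 PC=2
Step 3: PC=2 exec 'SUB A, B'. After: A=-1 B=3 C=0 D=0 ZF=0 PC=3
First time PC=3: B=3

3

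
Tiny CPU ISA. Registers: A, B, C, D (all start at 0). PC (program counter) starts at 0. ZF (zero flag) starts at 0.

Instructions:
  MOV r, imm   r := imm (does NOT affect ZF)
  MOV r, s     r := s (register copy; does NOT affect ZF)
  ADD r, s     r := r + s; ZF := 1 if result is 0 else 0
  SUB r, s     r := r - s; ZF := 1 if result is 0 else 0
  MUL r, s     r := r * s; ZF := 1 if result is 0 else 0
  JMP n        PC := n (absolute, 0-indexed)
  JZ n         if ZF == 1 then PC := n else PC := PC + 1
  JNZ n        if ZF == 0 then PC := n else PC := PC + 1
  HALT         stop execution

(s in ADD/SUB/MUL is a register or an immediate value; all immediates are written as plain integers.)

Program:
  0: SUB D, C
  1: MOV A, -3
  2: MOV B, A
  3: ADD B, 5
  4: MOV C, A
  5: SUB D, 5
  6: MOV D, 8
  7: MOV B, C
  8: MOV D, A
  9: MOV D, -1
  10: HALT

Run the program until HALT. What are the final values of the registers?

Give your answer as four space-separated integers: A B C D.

Step 1: PC=0 exec 'SUB D, C'. After: A=0 B=0 C=0 D=0 ZF=1 PC=1
Step 2: PC=1 exec 'MOV A, -3'. After: A=-3 B=0 C=0 D=0 ZF=1 PC=2
Step 3: PC=2 exec 'MOV B, A'. After: A=-3 B=-3 C=0 D=0 ZF=1 PC=3
Step 4: PC=3 exec 'ADD B, 5'. After: A=-3 B=2 C=0 D=0 ZF=0 PC=4
Step 5: PC=4 exec 'MOV C, A'. After: A=-3 B=2 C=-3 D=0 ZF=0 PC=5
Step 6: PC=5 exec 'SUB D, 5'. After: A=-3 B=2 C=-3 D=-5 ZF=0 PC=6
Step 7: PC=6 exec 'MOV D, 8'. After: A=-3 B=2 C=-3 D=8 ZF=0 PC=7
Step 8: PC=7 exec 'MOV B, C'. After: A=-3 B=-3 C=-3 D=8 ZF=0 PC=8
Step 9: PC=8 exec 'MOV D, A'. After: A=-3 B=-3 C=-3 D=-3 ZF=0 PC=9
Step 10: PC=9 exec 'MOV D, -1'. After: A=-3 B=-3 C=-3 D=-1 ZF=0 PC=10
Step 11: PC=10 exec 'HALT'. After: A=-3 B=-3 C=-3 D=-1 ZF=0 PC=10 HALTED

Answer: -3 -3 -3 -1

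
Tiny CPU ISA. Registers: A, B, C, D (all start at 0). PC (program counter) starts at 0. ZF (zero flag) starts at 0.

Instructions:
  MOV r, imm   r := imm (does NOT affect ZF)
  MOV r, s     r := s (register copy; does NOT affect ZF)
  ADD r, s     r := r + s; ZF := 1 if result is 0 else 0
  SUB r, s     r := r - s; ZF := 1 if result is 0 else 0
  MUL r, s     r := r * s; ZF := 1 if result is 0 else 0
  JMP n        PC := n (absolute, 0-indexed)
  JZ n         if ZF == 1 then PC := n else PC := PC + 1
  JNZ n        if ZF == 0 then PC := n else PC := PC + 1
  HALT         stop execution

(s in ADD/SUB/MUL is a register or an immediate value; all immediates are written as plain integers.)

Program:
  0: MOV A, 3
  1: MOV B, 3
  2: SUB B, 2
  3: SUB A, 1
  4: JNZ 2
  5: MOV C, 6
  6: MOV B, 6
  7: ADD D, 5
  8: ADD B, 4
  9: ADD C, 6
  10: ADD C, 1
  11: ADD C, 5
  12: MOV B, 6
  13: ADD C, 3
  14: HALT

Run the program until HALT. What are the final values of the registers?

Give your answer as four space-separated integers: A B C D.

Answer: 0 6 21 5

Derivation:
Step 1: PC=0 exec 'MOV A, 3'. After: A=3 B=0 C=0 D=0 ZF=0 PC=1
Step 2: PC=1 exec 'MOV B, 3'. After: A=3 B=3 C=0 D=0 ZF=0 PC=2
Step 3: PC=2 exec 'SUB B, 2'. After: A=3 B=1 C=0 D=0 ZF=0 PC=3
Step 4: PC=3 exec 'SUB A, 1'. After: A=2 B=1 C=0 D=0 ZF=0 PC=4
Step 5: PC=4 exec 'JNZ 2'. After: A=2 B=1 C=0 D=0 ZF=0 PC=2
Step 6: PC=2 exec 'SUB B, 2'. After: A=2 B=-1 C=0 D=0 ZF=0 PC=3
Step 7: PC=3 exec 'SUB A, 1'. After: A=1 B=-1 C=0 D=0 ZF=0 PC=4
Step 8: PC=4 exec 'JNZ 2'. After: A=1 B=-1 C=0 D=0 ZF=0 PC=2
Step 9: PC=2 exec 'SUB B, 2'. After: A=1 B=-3 C=0 D=0 ZF=0 PC=3
Step 10: PC=3 exec 'SUB A, 1'. After: A=0 B=-3 C=0 D=0 ZF=1 PC=4
Step 11: PC=4 exec 'JNZ 2'. After: A=0 B=-3 C=0 D=0 ZF=1 PC=5
Step 12: PC=5 exec 'MOV C, 6'. After: A=0 B=-3 C=6 D=0 ZF=1 PC=6
Step 13: PC=6 exec 'MOV B, 6'. After: A=0 B=6 C=6 D=0 ZF=1 PC=7
Step 14: PC=7 exec 'ADD D, 5'. After: A=0 B=6 C=6 D=5 ZF=0 PC=8
Step 15: PC=8 exec 'ADD B, 4'. After: A=0 B=10 C=6 D=5 ZF=0 PC=9
Step 16: PC=9 exec 'ADD C, 6'. After: A=0 B=10 C=12 D=5 ZF=0 PC=10
Step 17: PC=10 exec 'ADD C, 1'. After: A=0 B=10 C=13 D=5 ZF=0 PC=11
Step 18: PC=11 exec 'ADD C, 5'. After: A=0 B=10 C=18 D=5 ZF=0 PC=12
Step 19: PC=12 exec 'MOV B, 6'. After: A=0 B=6 C=18 D=5 ZF=0 PC=13
Step 20: PC=13 exec 'ADD C, 3'. After: A=0 B=6 C=21 D=5 ZF=0 PC=14
Step 21: PC=14 exec 'HALT'. After: A=0 B=6 C=21 D=5 ZF=0 PC=14 HALTED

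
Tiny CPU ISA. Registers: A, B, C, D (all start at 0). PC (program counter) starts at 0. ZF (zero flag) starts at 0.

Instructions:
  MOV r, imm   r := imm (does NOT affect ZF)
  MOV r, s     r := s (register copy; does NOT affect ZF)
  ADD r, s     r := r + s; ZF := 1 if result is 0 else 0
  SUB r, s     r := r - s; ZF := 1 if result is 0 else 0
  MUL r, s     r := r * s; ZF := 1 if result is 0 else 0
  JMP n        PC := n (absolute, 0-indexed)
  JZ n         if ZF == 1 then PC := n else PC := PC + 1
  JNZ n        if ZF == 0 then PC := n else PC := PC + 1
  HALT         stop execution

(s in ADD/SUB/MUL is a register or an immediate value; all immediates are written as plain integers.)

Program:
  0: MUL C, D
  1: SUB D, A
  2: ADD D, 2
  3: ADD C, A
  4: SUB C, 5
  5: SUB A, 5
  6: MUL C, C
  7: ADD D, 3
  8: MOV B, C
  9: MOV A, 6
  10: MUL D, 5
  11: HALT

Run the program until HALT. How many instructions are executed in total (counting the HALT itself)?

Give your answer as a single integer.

Step 1: PC=0 exec 'MUL C, D'. After: A=0 B=0 C=0 D=0 ZF=1 PC=1
Step 2: PC=1 exec 'SUB D, A'. After: A=0 B=0 C=0 D=0 ZF=1 PC=2
Step 3: PC=2 exec 'ADD D, 2'. After: A=0 B=0 C=0 D=2 ZF=0 PC=3
Step 4: PC=3 exec 'ADD C, A'. After: A=0 B=0 C=0 D=2 ZF=1 PC=4
Step 5: PC=4 exec 'SUB C, 5'. After: A=0 B=0 C=-5 D=2 ZF=0 PC=5
Step 6: PC=5 exec 'SUB A, 5'. After: A=-5 B=0 C=-5 D=2 ZF=0 PC=6
Step 7: PC=6 exec 'MUL C, C'. After: A=-5 B=0 C=25 D=2 ZF=0 PC=7
Step 8: PC=7 exec 'ADD D, 3'. After: A=-5 B=0 C=25 D=5 ZF=0 PC=8
Step 9: PC=8 exec 'MOV B, C'. After: A=-5 B=25 C=25 D=5 ZF=0 PC=9
Step 10: PC=9 exec 'MOV A, 6'. After: A=6 B=25 C=25 D=5 ZF=0 PC=10
Step 11: PC=10 exec 'MUL D, 5'. After: A=6 B=25 C=25 D=25 ZF=0 PC=11
Step 12: PC=11 exec 'HALT'. After: A=6 B=25 C=25 D=25 ZF=0 PC=11 HALTED
Total instructions executed: 12

Answer: 12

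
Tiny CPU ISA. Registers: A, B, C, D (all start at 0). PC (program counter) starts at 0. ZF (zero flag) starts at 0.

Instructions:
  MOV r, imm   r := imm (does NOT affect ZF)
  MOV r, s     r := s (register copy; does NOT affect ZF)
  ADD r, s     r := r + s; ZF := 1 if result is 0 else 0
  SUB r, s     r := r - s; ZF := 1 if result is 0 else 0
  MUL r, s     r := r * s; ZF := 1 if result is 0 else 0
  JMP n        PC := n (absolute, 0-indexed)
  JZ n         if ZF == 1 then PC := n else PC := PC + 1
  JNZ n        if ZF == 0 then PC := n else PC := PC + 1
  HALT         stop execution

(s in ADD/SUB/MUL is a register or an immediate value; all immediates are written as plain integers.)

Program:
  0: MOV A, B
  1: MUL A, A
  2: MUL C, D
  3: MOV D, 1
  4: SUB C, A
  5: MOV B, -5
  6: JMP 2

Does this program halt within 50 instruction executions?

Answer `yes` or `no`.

Step 1: PC=0 exec 'MOV A, B'. After: A=0 B=0 C=0 D=0 ZF=0 PC=1
Step 2: PC=1 exec 'MUL A, A'. After: A=0 B=0 C=0 D=0 ZF=1 PC=2
Step 3: PC=2 exec 'MUL C, D'. After: A=0 B=0 C=0 D=0 ZF=1 PC=3
Step 4: PC=3 exec 'MOV D, 1'. After: A=0 B=0 C=0 D=1 ZF=1 PC=4
Step 5: PC=4 exec 'SUB C, A'. After: A=0 B=0 C=0 D=1 ZF=1 PC=5
Step 6: PC=5 exec 'MOV B, -5'. After: A=0 B=-5 C=0 D=1 ZF=1 PC=6
Step 7: PC=6 exec 'JMP 2'. After: A=0 B=-5 C=0 D=1 ZF=1 PC=2
Step 8: PC=2 exec 'MUL C, D'. After: A=0 B=-5 C=0 D=1 ZF=1 PC=3
Step 9: PC=3 exec 'MOV D, 1'. After: A=0 B=-5 C=0 D=1 ZF=1 PC=4
Step 10: PC=4 exec 'SUB C, A'. After: A=0 B=-5 C=0 D=1 ZF=1 PC=5
Step 11: PC=5 exec 'MOV B, -5'. After: A=0 B=-5 C=0 D=1 ZF=1 PC=6
State after step 11 equals state after step 6: the program is in a cycle of length 5 and will never halt.

Answer: no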